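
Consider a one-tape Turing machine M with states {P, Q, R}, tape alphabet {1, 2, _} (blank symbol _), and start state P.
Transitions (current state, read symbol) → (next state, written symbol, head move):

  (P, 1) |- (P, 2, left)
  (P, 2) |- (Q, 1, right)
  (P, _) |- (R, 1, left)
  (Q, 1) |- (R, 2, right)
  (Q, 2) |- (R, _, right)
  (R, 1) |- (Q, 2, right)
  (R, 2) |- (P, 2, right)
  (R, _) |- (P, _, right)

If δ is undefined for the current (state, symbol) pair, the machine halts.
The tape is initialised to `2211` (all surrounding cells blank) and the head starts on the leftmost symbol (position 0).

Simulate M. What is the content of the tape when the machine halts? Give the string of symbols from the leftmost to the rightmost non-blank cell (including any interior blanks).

1_21_2221

state=P head=0 tape=[2]211______   (P,2)→(Q,1,right)
state=Q head=1 tape=1[2]11______   (Q,2)→(R,_,right)
state=R head=2 tape=1_[1]1______   (R,1)→(Q,2,right)
state=Q head=3 tape=1_2[1]______   (Q,1)→(R,2,right)
state=R head=4 tape=1_22[_]_____   (R,_)→(P,_,right)
state=P head=5 tape=1_22_[_]____   (P,_)→(R,1,left)
state=R head=4 tape=1_22[_]1____   (R,_)→(P,_,right)
state=P head=5 tape=1_22_[1]____   (P,1)→(P,2,left)
state=P head=4 tape=1_22[_]2____   (P,_)→(R,1,left)
state=R head=3 tape=1_2[2]12____   (R,2)→(P,2,right)
state=P head=4 tape=1_22[1]2____   (P,1)→(P,2,left)
state=P head=3 tape=1_2[2]22____   (P,2)→(Q,1,right)
state=Q head=4 tape=1_21[2]2____   (Q,2)→(R,_,right)
state=R head=5 tape=1_21_[2]____   (R,2)→(P,2,right)
state=P head=6 tape=1_21_2[_]___   (P,_)→(R,1,left)
state=R head=5 tape=1_21_[2]1___   (R,2)→(P,2,right)
state=P head=6 tape=1_21_2[1]___   (P,1)→(P,2,left)
state=P head=5 tape=1_21_[2]2___   (P,2)→(Q,1,right)
state=Q head=6 tape=1_21_1[2]___   (Q,2)→(R,_,right)
state=R head=7 tape=1_21_1_[_]__   (R,_)→(P,_,right)
state=P head=8 tape=1_21_1__[_]_   (P,_)→(R,1,left)
state=R head=7 tape=1_21_1_[_]1_   (R,_)→(P,_,right)
state=P head=8 tape=1_21_1__[1]_   (P,1)→(P,2,left)
state=P head=7 tape=1_21_1_[_]2_   (P,_)→(R,1,left)
state=R head=6 tape=1_21_1[_]12_   (R,_)→(P,_,right)
state=P head=7 tape=1_21_1_[1]2_   (P,1)→(P,2,left)
state=P head=6 tape=1_21_1[_]22_   (P,_)→(R,1,left)
state=R head=5 tape=1_21_[1]122_   (R,1)→(Q,2,right)
state=Q head=6 tape=1_21_2[1]22_   (Q,1)→(R,2,right)
state=R head=7 tape=1_21_22[2]2_   (R,2)→(P,2,right)
state=P head=8 tape=1_21_222[2]_   (P,2)→(Q,1,right)
state=Q head=9 tape=1_21_2221[_]
The non-blank tape span at halt is 1_21_2221.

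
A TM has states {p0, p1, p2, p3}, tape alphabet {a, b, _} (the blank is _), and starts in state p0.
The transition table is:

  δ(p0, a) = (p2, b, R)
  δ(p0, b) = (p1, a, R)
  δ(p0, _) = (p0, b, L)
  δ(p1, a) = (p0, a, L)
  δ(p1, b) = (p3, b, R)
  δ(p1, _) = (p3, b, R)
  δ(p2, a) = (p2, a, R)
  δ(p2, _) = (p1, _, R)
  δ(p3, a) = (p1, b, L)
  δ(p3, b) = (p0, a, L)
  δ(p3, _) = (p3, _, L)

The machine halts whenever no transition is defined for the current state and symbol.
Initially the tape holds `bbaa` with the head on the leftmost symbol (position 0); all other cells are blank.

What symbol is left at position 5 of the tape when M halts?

p0 | [b]baa___   read b → write a, move R, go to p1
p1 | a[b]aa___   read b → write b, move R, go to p3
p3 | ab[a]a___   read a → write b, move L, go to p1
p1 | a[b]ba___   read b → write b, move R, go to p3
p3 | ab[b]a___   read b → write a, move L, go to p0
p0 | a[b]aa___   read b → write a, move R, go to p1
p1 | aa[a]a___   read a → write a, move L, go to p0
p0 | a[a]aa___   read a → write b, move R, go to p2
p2 | ab[a]a___   read a → write a, move R, go to p2
p2 | aba[a]___   read a → write a, move R, go to p2
p2 | abaa[_]__   read _ → write _, move R, go to p1
p1 | abaa_[_]_   read _ → write b, move R, go to p3
p3 | abaa_b[_]   read _ → write _, move L, go to p3
p3 | abaa_[b]_   read b → write a, move L, go to p0
p0 | abaa[_]a_   read _ → write b, move L, go to p0
p0 | aba[a]ba_   read a → write b, move R, go to p2
p2 | abab[b]a_
Cell 5 holds a when M halts.

a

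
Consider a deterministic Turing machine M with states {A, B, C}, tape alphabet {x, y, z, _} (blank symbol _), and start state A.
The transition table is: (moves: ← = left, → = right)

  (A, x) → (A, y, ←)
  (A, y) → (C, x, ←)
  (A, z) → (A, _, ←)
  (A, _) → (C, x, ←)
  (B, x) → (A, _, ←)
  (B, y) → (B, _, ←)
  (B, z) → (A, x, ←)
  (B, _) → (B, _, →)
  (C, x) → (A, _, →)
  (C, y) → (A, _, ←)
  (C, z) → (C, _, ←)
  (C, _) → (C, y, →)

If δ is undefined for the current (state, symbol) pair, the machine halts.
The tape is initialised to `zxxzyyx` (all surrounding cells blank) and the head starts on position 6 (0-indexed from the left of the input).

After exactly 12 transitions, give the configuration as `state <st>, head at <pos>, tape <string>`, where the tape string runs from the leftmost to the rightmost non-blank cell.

state C, head at 0, tape yyxyy__xy

state=A head=6 tape=__zxxzyy[x]   (A,x)→(A,y,←)
state=A head=5 tape=__zxxzy[y]y   (A,y)→(C,x,←)
state=C head=4 tape=__zxxz[y]xy   (C,y)→(A,_,←)
state=A head=3 tape=__zxx[z]_xy   (A,z)→(A,_,←)
state=A head=2 tape=__zx[x]__xy   (A,x)→(A,y,←)
state=A head=1 tape=__z[x]y__xy   (A,x)→(A,y,←)
state=A head=0 tape=__[z]yy__xy   (A,z)→(A,_,←)
state=A head=-1 tape=_[_]_yy__xy   (A,_)→(C,x,←)
state=C head=-2 tape=[_]x_yy__xy   (C,_)→(C,y,→)
state=C head=-1 tape=y[x]_yy__xy   (C,x)→(A,_,→)
state=A head=0 tape=y_[_]yy__xy   (A,_)→(C,x,←)
state=C head=-1 tape=y[_]xyy__xy   (C,_)→(C,y,→)
state=C head=0 tape=yy[x]yy__xy
After 12 steps: state C, head at 0, tape yyxyy__xy.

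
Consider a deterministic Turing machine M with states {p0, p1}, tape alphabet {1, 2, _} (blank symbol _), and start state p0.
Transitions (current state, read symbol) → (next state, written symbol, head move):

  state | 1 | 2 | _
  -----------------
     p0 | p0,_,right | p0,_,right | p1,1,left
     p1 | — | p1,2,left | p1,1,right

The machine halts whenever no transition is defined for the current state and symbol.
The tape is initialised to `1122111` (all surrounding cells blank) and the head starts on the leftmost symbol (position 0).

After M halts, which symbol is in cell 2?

state=p0 head=0 tape=[1]122111_   (p0,1)→(p0,_,right)
state=p0 head=1 tape=_[1]22111_   (p0,1)→(p0,_,right)
state=p0 head=2 tape=__[2]2111_   (p0,2)→(p0,_,right)
state=p0 head=3 tape=___[2]111_   (p0,2)→(p0,_,right)
state=p0 head=4 tape=____[1]11_   (p0,1)→(p0,_,right)
state=p0 head=5 tape=_____[1]1_   (p0,1)→(p0,_,right)
state=p0 head=6 tape=______[1]_   (p0,1)→(p0,_,right)
state=p0 head=7 tape=_______[_]   (p0,_)→(p1,1,left)
state=p1 head=6 tape=______[_]1   (p1,_)→(p1,1,right)
state=p1 head=7 tape=______1[1]
Cell 2 holds _ when M halts.

_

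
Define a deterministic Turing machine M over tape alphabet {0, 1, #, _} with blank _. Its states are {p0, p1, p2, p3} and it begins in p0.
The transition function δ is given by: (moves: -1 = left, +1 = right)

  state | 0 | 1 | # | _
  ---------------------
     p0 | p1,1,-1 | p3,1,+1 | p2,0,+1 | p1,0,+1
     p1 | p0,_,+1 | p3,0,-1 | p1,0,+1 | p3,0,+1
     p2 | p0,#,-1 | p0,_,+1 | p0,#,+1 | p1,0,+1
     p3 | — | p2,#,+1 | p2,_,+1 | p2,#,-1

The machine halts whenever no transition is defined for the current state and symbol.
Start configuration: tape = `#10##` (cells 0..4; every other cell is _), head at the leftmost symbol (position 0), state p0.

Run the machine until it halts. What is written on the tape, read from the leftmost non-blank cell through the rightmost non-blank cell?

00##_1_00##

p0 | [#]10##______   read # → write 0, move +1, go to p2
p2 | 0[1]0##______   read 1 → write _, move +1, go to p0
p0 | 0_[0]##______   read 0 → write 1, move -1, go to p1
p1 | 0[_]1##______   read _ → write 0, move +1, go to p3
p3 | 00[1]##______   read 1 → write #, move +1, go to p2
p2 | 00#[#]#______   read # → write #, move +1, go to p0
p0 | 00##[#]______   read # → write 0, move +1, go to p2
p2 | 00##0[_]_____   read _ → write 0, move +1, go to p1
p1 | 00##00[_]____   read _ → write 0, move +1, go to p3
p3 | 00##000[_]___   read _ → write #, move -1, go to p2
p2 | 00##00[0]#___   read 0 → write #, move -1, go to p0
p0 | 00##0[0]##___   read 0 → write 1, move -1, go to p1
p1 | 00##[0]1##___   read 0 → write _, move +1, go to p0
p0 | 00##_[1]##___   read 1 → write 1, move +1, go to p3
p3 | 00##_1[#]#___   read # → write _, move +1, go to p2
p2 | 00##_1_[#]___   read # → write #, move +1, go to p0
p0 | 00##_1_#[_]__   read _ → write 0, move +1, go to p1
p1 | 00##_1_#0[_]_   read _ → write 0, move +1, go to p3
p3 | 00##_1_#00[_]   read _ → write #, move -1, go to p2
p2 | 00##_1_#0[0]#   read 0 → write #, move -1, go to p0
p0 | 00##_1_#[0]##   read 0 → write 1, move -1, go to p1
p1 | 00##_1_[#]1##   read # → write 0, move +1, go to p1
p1 | 00##_1_0[1]##   read 1 → write 0, move -1, go to p3
p3 | 00##_1_[0]0##
The non-blank tape span at halt is 00##_1_00##.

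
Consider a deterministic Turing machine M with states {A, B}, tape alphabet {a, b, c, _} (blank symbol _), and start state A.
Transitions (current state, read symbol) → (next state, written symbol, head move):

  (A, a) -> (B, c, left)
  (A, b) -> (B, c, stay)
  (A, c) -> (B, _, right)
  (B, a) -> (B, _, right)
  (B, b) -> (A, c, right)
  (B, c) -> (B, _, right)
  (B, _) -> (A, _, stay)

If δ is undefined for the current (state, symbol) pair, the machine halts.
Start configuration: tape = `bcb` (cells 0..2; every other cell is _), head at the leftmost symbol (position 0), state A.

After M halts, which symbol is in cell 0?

_

state=A head=0 tape=[b]cb_   (A,b)→(B,c,stay)
state=B head=0 tape=[c]cb_   (B,c)→(B,_,right)
state=B head=1 tape=_[c]b_   (B,c)→(B,_,right)
state=B head=2 tape=__[b]_   (B,b)→(A,c,right)
state=A head=3 tape=__c[_]
Cell 0 holds _ when M halts.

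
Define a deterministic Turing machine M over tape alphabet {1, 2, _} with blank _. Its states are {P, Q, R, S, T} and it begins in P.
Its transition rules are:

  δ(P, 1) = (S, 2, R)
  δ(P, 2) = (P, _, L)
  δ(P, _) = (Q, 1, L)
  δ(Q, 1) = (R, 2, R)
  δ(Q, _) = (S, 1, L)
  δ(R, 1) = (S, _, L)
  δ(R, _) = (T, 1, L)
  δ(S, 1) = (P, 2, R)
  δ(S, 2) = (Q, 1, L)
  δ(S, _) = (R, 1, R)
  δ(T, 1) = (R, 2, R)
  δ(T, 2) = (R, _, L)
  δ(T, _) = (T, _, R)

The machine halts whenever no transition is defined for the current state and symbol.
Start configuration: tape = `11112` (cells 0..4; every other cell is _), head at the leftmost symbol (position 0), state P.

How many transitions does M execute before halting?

15

state=P head=0 tape=___[1]1112   (P,1)→(S,2,R)
state=S head=1 tape=___2[1]112   (S,1)→(P,2,R)
state=P head=2 tape=___22[1]12   (P,1)→(S,2,R)
state=S head=3 tape=___222[1]2   (S,1)→(P,2,R)
state=P head=4 tape=___2222[2]   (P,2)→(P,_,L)
state=P head=3 tape=___222[2]_   (P,2)→(P,_,L)
state=P head=2 tape=___22[2]__   (P,2)→(P,_,L)
state=P head=1 tape=___2[2]___   (P,2)→(P,_,L)
state=P head=0 tape=___[2]____   (P,2)→(P,_,L)
state=P head=-1 tape=__[_]_____   (P,_)→(Q,1,L)
state=Q head=-2 tape=_[_]1_____   (Q,_)→(S,1,L)
state=S head=-3 tape=[_]11_____   (S,_)→(R,1,R)
state=R head=-2 tape=1[1]1_____   (R,1)→(S,_,L)
state=S head=-3 tape=[1]_1_____   (S,1)→(P,2,R)
state=P head=-2 tape=2[_]1_____   (P,_)→(Q,1,L)
state=Q head=-3 tape=[2]11_____
M halts after 15 transitions.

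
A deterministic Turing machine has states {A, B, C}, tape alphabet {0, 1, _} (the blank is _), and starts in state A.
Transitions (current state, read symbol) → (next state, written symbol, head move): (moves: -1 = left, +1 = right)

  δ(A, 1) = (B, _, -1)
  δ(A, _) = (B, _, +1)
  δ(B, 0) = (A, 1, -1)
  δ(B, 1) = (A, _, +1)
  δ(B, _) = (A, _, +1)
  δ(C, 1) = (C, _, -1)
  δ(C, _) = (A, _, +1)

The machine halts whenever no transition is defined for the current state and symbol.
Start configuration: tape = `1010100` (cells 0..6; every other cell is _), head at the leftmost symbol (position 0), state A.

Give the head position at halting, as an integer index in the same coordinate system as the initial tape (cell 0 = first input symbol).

state=A head=0 tape=_[1]010100   (A,1)→(B,_,-1)
state=B head=-1 tape=[_]_010100   (B,_)→(A,_,+1)
state=A head=0 tape=_[_]010100   (A,_)→(B,_,+1)
state=B head=1 tape=__[0]10100   (B,0)→(A,1,-1)
state=A head=0 tape=_[_]110100   (A,_)→(B,_,+1)
state=B head=1 tape=__[1]10100   (B,1)→(A,_,+1)
state=A head=2 tape=___[1]0100   (A,1)→(B,_,-1)
state=B head=1 tape=__[_]_0100   (B,_)→(A,_,+1)
state=A head=2 tape=___[_]0100   (A,_)→(B,_,+1)
state=B head=3 tape=____[0]100   (B,0)→(A,1,-1)
state=A head=2 tape=___[_]1100   (A,_)→(B,_,+1)
state=B head=3 tape=____[1]100   (B,1)→(A,_,+1)
state=A head=4 tape=_____[1]00   (A,1)→(B,_,-1)
state=B head=3 tape=____[_]_00   (B,_)→(A,_,+1)
state=A head=4 tape=_____[_]00   (A,_)→(B,_,+1)
state=B head=5 tape=______[0]0   (B,0)→(A,1,-1)
state=A head=4 tape=_____[_]10   (A,_)→(B,_,+1)
state=B head=5 tape=______[1]0   (B,1)→(A,_,+1)
state=A head=6 tape=_______[0]
At halt the head is at cell 6.

6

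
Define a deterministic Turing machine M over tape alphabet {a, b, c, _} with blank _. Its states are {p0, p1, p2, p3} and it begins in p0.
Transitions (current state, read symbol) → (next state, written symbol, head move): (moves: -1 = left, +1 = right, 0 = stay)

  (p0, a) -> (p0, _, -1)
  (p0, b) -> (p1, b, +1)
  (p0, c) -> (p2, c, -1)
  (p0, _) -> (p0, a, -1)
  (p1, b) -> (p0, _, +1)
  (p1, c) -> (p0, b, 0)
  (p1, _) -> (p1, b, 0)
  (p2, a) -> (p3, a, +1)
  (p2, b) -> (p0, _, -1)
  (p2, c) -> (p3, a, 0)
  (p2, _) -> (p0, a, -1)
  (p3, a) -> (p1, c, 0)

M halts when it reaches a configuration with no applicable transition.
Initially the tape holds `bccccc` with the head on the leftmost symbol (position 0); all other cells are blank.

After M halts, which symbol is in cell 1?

state=p0 head=0 tape=[b]ccccc__   (p0,b)→(p1,b,+1)
state=p1 head=1 tape=b[c]cccc__   (p1,c)→(p0,b,0)
state=p0 head=1 tape=b[b]cccc__   (p0,b)→(p1,b,+1)
state=p1 head=2 tape=bb[c]ccc__   (p1,c)→(p0,b,0)
state=p0 head=2 tape=bb[b]ccc__   (p0,b)→(p1,b,+1)
state=p1 head=3 tape=bbb[c]cc__   (p1,c)→(p0,b,0)
state=p0 head=3 tape=bbb[b]cc__   (p0,b)→(p1,b,+1)
state=p1 head=4 tape=bbbb[c]c__   (p1,c)→(p0,b,0)
state=p0 head=4 tape=bbbb[b]c__   (p0,b)→(p1,b,+1)
state=p1 head=5 tape=bbbbb[c]__   (p1,c)→(p0,b,0)
state=p0 head=5 tape=bbbbb[b]__   (p0,b)→(p1,b,+1)
state=p1 head=6 tape=bbbbbb[_]_   (p1,_)→(p1,b,0)
state=p1 head=6 tape=bbbbbb[b]_   (p1,b)→(p0,_,+1)
state=p0 head=7 tape=bbbbbb_[_]   (p0,_)→(p0,a,-1)
state=p0 head=6 tape=bbbbbb[_]a   (p0,_)→(p0,a,-1)
state=p0 head=5 tape=bbbbb[b]aa   (p0,b)→(p1,b,+1)
state=p1 head=6 tape=bbbbbb[a]a
Cell 1 holds b when M halts.

b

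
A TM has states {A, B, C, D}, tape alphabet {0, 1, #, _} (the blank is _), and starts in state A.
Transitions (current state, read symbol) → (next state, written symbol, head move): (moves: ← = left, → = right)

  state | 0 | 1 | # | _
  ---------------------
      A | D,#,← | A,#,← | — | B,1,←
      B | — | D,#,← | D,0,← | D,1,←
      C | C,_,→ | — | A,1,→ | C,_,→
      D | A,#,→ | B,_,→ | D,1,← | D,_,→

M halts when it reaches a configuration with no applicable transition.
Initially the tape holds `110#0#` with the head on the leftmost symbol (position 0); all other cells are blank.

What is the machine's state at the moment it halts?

A

state=A head=0 tape=___[1]10#0#   (A,1)→(A,#,←)
state=A head=-1 tape=__[_]#10#0#   (A,_)→(B,1,←)
state=B head=-2 tape=_[_]1#10#0#   (B,_)→(D,1,←)
state=D head=-3 tape=[_]11#10#0#   (D,_)→(D,_,→)
state=D head=-2 tape=_[1]1#10#0#   (D,1)→(B,_,→)
state=B head=-1 tape=__[1]#10#0#   (B,1)→(D,#,←)
state=D head=-2 tape=_[_]##10#0#   (D,_)→(D,_,→)
state=D head=-1 tape=__[#]#10#0#   (D,#)→(D,1,←)
state=D head=-2 tape=_[_]1#10#0#   (D,_)→(D,_,→)
state=D head=-1 tape=__[1]#10#0#   (D,1)→(B,_,→)
state=B head=0 tape=___[#]10#0#   (B,#)→(D,0,←)
state=D head=-1 tape=__[_]010#0#   (D,_)→(D,_,→)
state=D head=0 tape=___[0]10#0#   (D,0)→(A,#,→)
state=A head=1 tape=___#[1]0#0#   (A,1)→(A,#,←)
state=A head=0 tape=___[#]#0#0#
No transition is defined for (A, #); M halts in state A.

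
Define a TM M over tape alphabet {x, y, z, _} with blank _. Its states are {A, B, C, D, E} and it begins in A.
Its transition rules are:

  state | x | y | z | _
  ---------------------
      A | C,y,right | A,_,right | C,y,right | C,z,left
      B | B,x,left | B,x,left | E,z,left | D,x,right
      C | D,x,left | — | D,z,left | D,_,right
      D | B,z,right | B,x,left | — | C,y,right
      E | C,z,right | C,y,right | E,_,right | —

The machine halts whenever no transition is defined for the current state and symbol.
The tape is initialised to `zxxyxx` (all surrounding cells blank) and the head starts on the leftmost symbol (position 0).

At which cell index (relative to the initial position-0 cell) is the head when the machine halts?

-1

state=A head=0 tape=_[z]xxyxx   (A,z)→(C,y,right)
state=C head=1 tape=_y[x]xyxx   (C,x)→(D,x,left)
state=D head=0 tape=_[y]xxyxx   (D,y)→(B,x,left)
state=B head=-1 tape=[_]xxxyxx   (B,_)→(D,x,right)
state=D head=0 tape=x[x]xxyxx   (D,x)→(B,z,right)
state=B head=1 tape=xz[x]xyxx   (B,x)→(B,x,left)
state=B head=0 tape=x[z]xxyxx   (B,z)→(E,z,left)
state=E head=-1 tape=[x]zxxyxx   (E,x)→(C,z,right)
state=C head=0 tape=z[z]xxyxx   (C,z)→(D,z,left)
state=D head=-1 tape=[z]zxxyxx
At halt the head is at cell -1.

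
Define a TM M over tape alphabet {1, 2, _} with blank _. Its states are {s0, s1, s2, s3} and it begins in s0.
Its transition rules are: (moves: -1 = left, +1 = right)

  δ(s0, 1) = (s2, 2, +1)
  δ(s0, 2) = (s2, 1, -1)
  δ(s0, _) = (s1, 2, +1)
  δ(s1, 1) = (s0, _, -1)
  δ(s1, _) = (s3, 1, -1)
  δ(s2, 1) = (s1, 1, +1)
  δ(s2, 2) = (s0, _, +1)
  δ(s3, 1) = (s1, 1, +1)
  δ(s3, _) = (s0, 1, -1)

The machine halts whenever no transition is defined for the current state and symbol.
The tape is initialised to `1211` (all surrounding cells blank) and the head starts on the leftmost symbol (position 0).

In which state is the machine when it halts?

s2

state=s0 head=0 tape=[1]211_   (s0,1)→(s2,2,+1)
state=s2 head=1 tape=2[2]11_   (s2,2)→(s0,_,+1)
state=s0 head=2 tape=2_[1]1_   (s0,1)→(s2,2,+1)
state=s2 head=3 tape=2_2[1]_   (s2,1)→(s1,1,+1)
state=s1 head=4 tape=2_21[_]   (s1,_)→(s3,1,-1)
state=s3 head=3 tape=2_2[1]1   (s3,1)→(s1,1,+1)
state=s1 head=4 tape=2_21[1]   (s1,1)→(s0,_,-1)
state=s0 head=3 tape=2_2[1]_   (s0,1)→(s2,2,+1)
state=s2 head=4 tape=2_22[_]
No transition is defined for (s2, _); M halts in state s2.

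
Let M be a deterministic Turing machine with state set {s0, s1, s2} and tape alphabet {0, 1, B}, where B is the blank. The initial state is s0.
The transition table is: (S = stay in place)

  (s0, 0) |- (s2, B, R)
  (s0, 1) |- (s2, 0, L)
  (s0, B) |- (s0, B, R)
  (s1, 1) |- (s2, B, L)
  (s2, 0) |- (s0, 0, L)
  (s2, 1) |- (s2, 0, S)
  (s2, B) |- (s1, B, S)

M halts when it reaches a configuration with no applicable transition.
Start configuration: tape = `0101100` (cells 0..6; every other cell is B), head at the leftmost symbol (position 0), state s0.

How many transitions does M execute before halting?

s0 | [0]101100B   read 0 → write B, move R, go to s2
s2 | B[1]01100B   read 1 → write 0, move S, go to s2
s2 | B[0]01100B   read 0 → write 0, move L, go to s0
s0 | [B]001100B   read B → write B, move R, go to s0
s0 | B[0]01100B   read 0 → write B, move R, go to s2
s2 | BB[0]1100B   read 0 → write 0, move L, go to s0
s0 | B[B]01100B   read B → write B, move R, go to s0
s0 | BB[0]1100B   read 0 → write B, move R, go to s2
s2 | BBB[1]100B   read 1 → write 0, move S, go to s2
s2 | BBB[0]100B   read 0 → write 0, move L, go to s0
s0 | BB[B]0100B   read B → write B, move R, go to s0
s0 | BBB[0]100B   read 0 → write B, move R, go to s2
s2 | BBBB[1]00B   read 1 → write 0, move S, go to s2
s2 | BBBB[0]00B   read 0 → write 0, move L, go to s0
s0 | BBB[B]000B   read B → write B, move R, go to s0
s0 | BBBB[0]00B   read 0 → write B, move R, go to s2
s2 | BBBBB[0]0B   read 0 → write 0, move L, go to s0
s0 | BBBB[B]00B   read B → write B, move R, go to s0
s0 | BBBBB[0]0B   read 0 → write B, move R, go to s2
s2 | BBBBBB[0]B   read 0 → write 0, move L, go to s0
s0 | BBBBB[B]0B   read B → write B, move R, go to s0
s0 | BBBBBB[0]B   read 0 → write B, move R, go to s2
s2 | BBBBBBB[B]   read B → write B, move S, go to s1
s1 | BBBBBBB[B]
M halts after 23 transitions.

23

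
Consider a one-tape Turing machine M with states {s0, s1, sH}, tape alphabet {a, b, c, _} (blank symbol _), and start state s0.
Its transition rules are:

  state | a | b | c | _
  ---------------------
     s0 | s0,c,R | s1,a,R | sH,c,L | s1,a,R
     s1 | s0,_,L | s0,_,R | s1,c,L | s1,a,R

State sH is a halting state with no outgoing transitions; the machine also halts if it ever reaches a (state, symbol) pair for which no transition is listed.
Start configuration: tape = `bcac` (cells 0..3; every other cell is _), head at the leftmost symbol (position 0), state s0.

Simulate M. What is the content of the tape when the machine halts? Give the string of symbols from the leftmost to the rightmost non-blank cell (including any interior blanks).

c_cac

state=s0 head=0 tape=__[b]cac   (s0,b)→(s1,a,R)
state=s1 head=1 tape=__a[c]ac   (s1,c)→(s1,c,L)
state=s1 head=0 tape=__[a]cac   (s1,a)→(s0,_,L)
state=s0 head=-1 tape=_[_]_cac   (s0,_)→(s1,a,R)
state=s1 head=0 tape=_a[_]cac   (s1,_)→(s1,a,R)
state=s1 head=1 tape=_aa[c]ac   (s1,c)→(s1,c,L)
state=s1 head=0 tape=_a[a]cac   (s1,a)→(s0,_,L)
state=s0 head=-1 tape=_[a]_cac   (s0,a)→(s0,c,R)
state=s0 head=0 tape=_c[_]cac   (s0,_)→(s1,a,R)
state=s1 head=1 tape=_ca[c]ac   (s1,c)→(s1,c,L)
state=s1 head=0 tape=_c[a]cac   (s1,a)→(s0,_,L)
state=s0 head=-1 tape=_[c]_cac   (s0,c)→(sH,c,L)
state=sH head=-2 tape=[_]c_cac
The non-blank tape span at halt is c_cac.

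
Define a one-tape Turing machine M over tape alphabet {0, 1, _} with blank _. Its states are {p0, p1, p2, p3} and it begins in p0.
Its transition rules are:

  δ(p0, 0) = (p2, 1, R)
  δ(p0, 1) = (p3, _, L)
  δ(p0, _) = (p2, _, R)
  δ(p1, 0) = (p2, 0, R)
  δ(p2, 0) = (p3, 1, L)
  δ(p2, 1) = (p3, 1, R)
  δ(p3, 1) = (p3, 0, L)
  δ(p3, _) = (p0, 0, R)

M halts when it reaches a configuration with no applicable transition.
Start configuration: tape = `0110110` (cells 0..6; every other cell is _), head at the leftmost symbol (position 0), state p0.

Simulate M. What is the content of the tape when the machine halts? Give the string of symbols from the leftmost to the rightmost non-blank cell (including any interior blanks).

00100110

state=p0 head=0 tape=_[0]110110   (p0,0)→(p2,1,R)
state=p2 head=1 tape=_1[1]10110   (p2,1)→(p3,1,R)
state=p3 head=2 tape=_11[1]0110   (p3,1)→(p3,0,L)
state=p3 head=1 tape=_1[1]00110   (p3,1)→(p3,0,L)
state=p3 head=0 tape=_[1]000110   (p3,1)→(p3,0,L)
state=p3 head=-1 tape=[_]0000110   (p3,_)→(p0,0,R)
state=p0 head=0 tape=0[0]000110   (p0,0)→(p2,1,R)
state=p2 head=1 tape=01[0]00110   (p2,0)→(p3,1,L)
state=p3 head=0 tape=0[1]100110   (p3,1)→(p3,0,L)
state=p3 head=-1 tape=[0]0100110
The non-blank tape span at halt is 00100110.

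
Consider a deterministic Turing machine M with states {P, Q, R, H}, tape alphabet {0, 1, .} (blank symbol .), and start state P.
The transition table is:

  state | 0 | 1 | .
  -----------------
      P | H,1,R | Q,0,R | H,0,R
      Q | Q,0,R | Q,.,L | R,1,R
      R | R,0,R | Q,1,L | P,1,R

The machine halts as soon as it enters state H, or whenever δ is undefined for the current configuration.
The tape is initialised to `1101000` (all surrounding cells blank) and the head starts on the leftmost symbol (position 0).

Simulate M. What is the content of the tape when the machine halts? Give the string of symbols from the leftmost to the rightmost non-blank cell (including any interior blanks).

P | [1]101000...   read 1 → write 0, move R, go to Q
Q | 0[1]01000...   read 1 → write ., move L, go to Q
Q | [0].01000...   read 0 → write 0, move R, go to Q
Q | 0[.]01000...   read . → write 1, move R, go to R
R | 01[0]1000...   read 0 → write 0, move R, go to R
R | 010[1]000...   read 1 → write 1, move L, go to Q
Q | 01[0]1000...   read 0 → write 0, move R, go to Q
Q | 010[1]000...   read 1 → write ., move L, go to Q
Q | 01[0].000...   read 0 → write 0, move R, go to Q
Q | 010[.]000...   read . → write 1, move R, go to R
R | 0101[0]00...   read 0 → write 0, move R, go to R
R | 01010[0]0...   read 0 → write 0, move R, go to R
R | 010100[0]...   read 0 → write 0, move R, go to R
R | 0101000[.]..   read . → write 1, move R, go to P
P | 01010001[.].   read . → write 0, move R, go to H
H | 010100010[.]
The non-blank tape span at halt is 010100010.

010100010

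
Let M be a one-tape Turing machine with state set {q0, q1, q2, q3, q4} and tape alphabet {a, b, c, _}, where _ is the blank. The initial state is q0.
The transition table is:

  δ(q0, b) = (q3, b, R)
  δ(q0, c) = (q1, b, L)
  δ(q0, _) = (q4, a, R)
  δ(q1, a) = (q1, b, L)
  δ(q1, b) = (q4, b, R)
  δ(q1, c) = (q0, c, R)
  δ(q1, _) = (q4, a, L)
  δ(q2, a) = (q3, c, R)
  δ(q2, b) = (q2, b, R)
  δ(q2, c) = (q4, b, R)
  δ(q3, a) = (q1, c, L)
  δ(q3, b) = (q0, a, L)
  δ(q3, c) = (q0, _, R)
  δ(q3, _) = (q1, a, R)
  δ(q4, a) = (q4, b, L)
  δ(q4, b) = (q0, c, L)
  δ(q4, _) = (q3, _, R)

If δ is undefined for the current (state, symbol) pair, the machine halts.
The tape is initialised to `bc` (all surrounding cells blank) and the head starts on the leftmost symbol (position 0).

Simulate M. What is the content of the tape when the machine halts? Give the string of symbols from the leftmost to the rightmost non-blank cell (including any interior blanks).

acbbbba

q0 | _[b]c____   read b → write b, move R, go to q3
q3 | _b[c]____   read c → write _, move R, go to q0
q0 | _b_[_]___   read _ → write a, move R, go to q4
q4 | _b_a[_]__   read _ → write _, move R, go to q3
q3 | _b_a_[_]_   read _ → write a, move R, go to q1
q1 | _b_a_a[_]   read _ → write a, move L, go to q4
q4 | _b_a_[a]a   read a → write b, move L, go to q4
q4 | _b_a[_]ba   read _ → write _, move R, go to q3
q3 | _b_a_[b]a   read b → write a, move L, go to q0
q0 | _b_a[_]aa   read _ → write a, move R, go to q4
q4 | _b_aa[a]a   read a → write b, move L, go to q4
q4 | _b_a[a]ba   read a → write b, move L, go to q4
q4 | _b_[a]bba   read a → write b, move L, go to q4
q4 | _b[_]bbba   read _ → write _, move R, go to q3
q3 | _b_[b]bba   read b → write a, move L, go to q0
q0 | _b[_]abba   read _ → write a, move R, go to q4
q4 | _ba[a]bba   read a → write b, move L, go to q4
q4 | _b[a]bbba   read a → write b, move L, go to q4
q4 | _[b]bbbba   read b → write c, move L, go to q0
q0 | [_]cbbbba   read _ → write a, move R, go to q4
q4 | a[c]bbbba
The non-blank tape span at halt is acbbbba.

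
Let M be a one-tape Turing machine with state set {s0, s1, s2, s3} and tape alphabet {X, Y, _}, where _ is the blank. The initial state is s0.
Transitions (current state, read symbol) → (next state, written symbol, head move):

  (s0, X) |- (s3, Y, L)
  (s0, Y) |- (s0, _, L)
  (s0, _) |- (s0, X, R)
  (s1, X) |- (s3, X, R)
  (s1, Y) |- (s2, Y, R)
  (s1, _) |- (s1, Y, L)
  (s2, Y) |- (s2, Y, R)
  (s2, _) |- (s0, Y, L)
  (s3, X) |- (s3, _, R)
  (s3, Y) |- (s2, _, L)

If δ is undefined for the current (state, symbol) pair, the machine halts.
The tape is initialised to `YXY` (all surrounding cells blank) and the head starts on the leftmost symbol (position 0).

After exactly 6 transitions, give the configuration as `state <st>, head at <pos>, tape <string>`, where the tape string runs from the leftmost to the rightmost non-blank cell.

state=s0 head=0 tape=_[Y]XY   (s0,Y)→(s0,_,L)
state=s0 head=-1 tape=[_]_XY   (s0,_)→(s0,X,R)
state=s0 head=0 tape=X[_]XY   (s0,_)→(s0,X,R)
state=s0 head=1 tape=XX[X]Y   (s0,X)→(s3,Y,L)
state=s3 head=0 tape=X[X]YY   (s3,X)→(s3,_,R)
state=s3 head=1 tape=X_[Y]Y   (s3,Y)→(s2,_,L)
state=s2 head=0 tape=X[_]_Y
After 6 steps: state s2, head at 0, tape X__Y.

state s2, head at 0, tape X__Y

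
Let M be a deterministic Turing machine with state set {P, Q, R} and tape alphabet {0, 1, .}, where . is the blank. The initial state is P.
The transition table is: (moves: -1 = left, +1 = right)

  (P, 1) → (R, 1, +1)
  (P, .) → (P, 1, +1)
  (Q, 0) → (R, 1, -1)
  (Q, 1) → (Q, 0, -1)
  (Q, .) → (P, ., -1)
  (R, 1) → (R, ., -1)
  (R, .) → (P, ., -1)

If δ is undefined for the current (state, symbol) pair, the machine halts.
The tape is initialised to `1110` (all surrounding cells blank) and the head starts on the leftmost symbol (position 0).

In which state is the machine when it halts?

P | ..[1]110   read 1 → write 1, move +1, go to R
R | ..1[1]10   read 1 → write ., move -1, go to R
R | ..[1].10   read 1 → write ., move -1, go to R
R | .[.]..10   read . → write ., move -1, go to P
P | [.]...10   read . → write 1, move +1, go to P
P | 1[.]..10   read . → write 1, move +1, go to P
P | 11[.].10   read . → write 1, move +1, go to P
P | 111[.]10   read . → write 1, move +1, go to P
P | 1111[1]0   read 1 → write 1, move +1, go to R
R | 11111[0]
No transition is defined for (R, 0); M halts in state R.

R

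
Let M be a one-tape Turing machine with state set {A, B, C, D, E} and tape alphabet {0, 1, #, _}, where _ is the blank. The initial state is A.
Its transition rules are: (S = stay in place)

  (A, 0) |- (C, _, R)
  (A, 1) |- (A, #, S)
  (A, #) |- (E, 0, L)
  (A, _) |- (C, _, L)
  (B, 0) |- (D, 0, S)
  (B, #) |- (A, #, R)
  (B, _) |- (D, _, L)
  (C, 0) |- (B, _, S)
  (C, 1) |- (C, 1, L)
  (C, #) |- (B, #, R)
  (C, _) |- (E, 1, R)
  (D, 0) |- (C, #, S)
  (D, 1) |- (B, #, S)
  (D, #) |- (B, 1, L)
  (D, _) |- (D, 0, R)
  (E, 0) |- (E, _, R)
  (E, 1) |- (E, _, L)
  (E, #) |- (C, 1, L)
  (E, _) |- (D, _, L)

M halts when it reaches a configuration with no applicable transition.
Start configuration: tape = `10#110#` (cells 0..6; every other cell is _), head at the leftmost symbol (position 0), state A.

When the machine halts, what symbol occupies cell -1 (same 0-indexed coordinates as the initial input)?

0

state=A head=0 tape=__[1]0#110#   (A,1)→(A,#,S)
state=A head=0 tape=__[#]0#110#   (A,#)→(E,0,L)
state=E head=-1 tape=_[_]00#110#   (E,_)→(D,_,L)
state=D head=-2 tape=[_]_00#110#   (D,_)→(D,0,R)
state=D head=-1 tape=0[_]00#110#   (D,_)→(D,0,R)
state=D head=0 tape=00[0]0#110#   (D,0)→(C,#,S)
state=C head=0 tape=00[#]0#110#   (C,#)→(B,#,R)
state=B head=1 tape=00#[0]#110#   (B,0)→(D,0,S)
state=D head=1 tape=00#[0]#110#   (D,0)→(C,#,S)
state=C head=1 tape=00#[#]#110#   (C,#)→(B,#,R)
state=B head=2 tape=00##[#]110#   (B,#)→(A,#,R)
state=A head=3 tape=00###[1]10#   (A,1)→(A,#,S)
state=A head=3 tape=00###[#]10#   (A,#)→(E,0,L)
state=E head=2 tape=00##[#]010#   (E,#)→(C,1,L)
state=C head=1 tape=00#[#]1010#   (C,#)→(B,#,R)
state=B head=2 tape=00##[1]010#
Cell -1 holds 0 when M halts.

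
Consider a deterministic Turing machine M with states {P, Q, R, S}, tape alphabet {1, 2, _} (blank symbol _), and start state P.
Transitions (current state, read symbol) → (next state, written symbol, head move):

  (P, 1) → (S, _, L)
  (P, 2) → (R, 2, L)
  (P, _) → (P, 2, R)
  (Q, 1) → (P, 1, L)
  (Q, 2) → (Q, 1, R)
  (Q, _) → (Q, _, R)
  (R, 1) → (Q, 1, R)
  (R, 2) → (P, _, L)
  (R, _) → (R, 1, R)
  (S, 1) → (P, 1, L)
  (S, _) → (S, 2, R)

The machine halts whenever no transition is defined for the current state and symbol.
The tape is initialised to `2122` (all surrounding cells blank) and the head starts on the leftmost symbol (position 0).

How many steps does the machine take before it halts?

state=P head=0 tape=____[2]122   (P,2)→(R,2,L)
state=R head=-1 tape=___[_]2122   (R,_)→(R,1,R)
state=R head=0 tape=___1[2]122   (R,2)→(P,_,L)
state=P head=-1 tape=___[1]_122   (P,1)→(S,_,L)
state=S head=-2 tape=__[_]__122   (S,_)→(S,2,R)
state=S head=-1 tape=__2[_]_122   (S,_)→(S,2,R)
state=S head=0 tape=__22[_]122   (S,_)→(S,2,R)
state=S head=1 tape=__222[1]22   (S,1)→(P,1,L)
state=P head=0 tape=__22[2]122   (P,2)→(R,2,L)
state=R head=-1 tape=__2[2]2122   (R,2)→(P,_,L)
state=P head=-2 tape=__[2]_2122   (P,2)→(R,2,L)
state=R head=-3 tape=_[_]2_2122   (R,_)→(R,1,R)
state=R head=-2 tape=_1[2]_2122   (R,2)→(P,_,L)
state=P head=-3 tape=_[1]__2122   (P,1)→(S,_,L)
state=S head=-4 tape=[_]___2122   (S,_)→(S,2,R)
state=S head=-3 tape=2[_]__2122   (S,_)→(S,2,R)
state=S head=-2 tape=22[_]_2122   (S,_)→(S,2,R)
state=S head=-1 tape=222[_]2122   (S,_)→(S,2,R)
state=S head=0 tape=2222[2]122
M halts after 18 transitions.

18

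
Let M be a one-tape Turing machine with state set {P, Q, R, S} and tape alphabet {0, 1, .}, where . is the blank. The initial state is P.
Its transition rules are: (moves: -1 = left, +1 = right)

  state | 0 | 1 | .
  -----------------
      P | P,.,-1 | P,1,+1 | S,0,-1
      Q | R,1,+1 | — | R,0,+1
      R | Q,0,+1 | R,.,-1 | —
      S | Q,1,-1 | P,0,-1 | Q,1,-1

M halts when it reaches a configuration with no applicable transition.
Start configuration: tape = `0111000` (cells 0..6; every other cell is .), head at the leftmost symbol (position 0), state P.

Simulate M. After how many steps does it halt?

P | ...[0]111000..   read 0 → write ., move -1, go to P
P | ..[.].111000..   read . → write 0, move -1, go to S
S | .[.]0.111000..   read . → write 1, move -1, go to Q
Q | [.]10.111000..   read . → write 0, move +1, go to R
R | 0[1]0.111000..   read 1 → write ., move -1, go to R
R | [0].0.111000..   read 0 → write 0, move +1, go to Q
Q | 0[.]0.111000..   read . → write 0, move +1, go to R
R | 00[0].111000..   read 0 → write 0, move +1, go to Q
Q | 000[.]111000..   read . → write 0, move +1, go to R
R | 0000[1]11000..   read 1 → write ., move -1, go to R
R | 000[0].11000..   read 0 → write 0, move +1, go to Q
Q | 0000[.]11000..   read . → write 0, move +1, go to R
R | 00000[1]1000..   read 1 → write ., move -1, go to R
R | 0000[0].1000..   read 0 → write 0, move +1, go to Q
Q | 00000[.]1000..   read . → write 0, move +1, go to R
R | 000000[1]000..   read 1 → write ., move -1, go to R
R | 00000[0].000..   read 0 → write 0, move +1, go to Q
Q | 000000[.]000..   read . → write 0, move +1, go to R
R | 0000000[0]00..   read 0 → write 0, move +1, go to Q
Q | 00000000[0]0..   read 0 → write 1, move +1, go to R
R | 000000001[0]..   read 0 → write 0, move +1, go to Q
Q | 0000000010[.].   read . → write 0, move +1, go to R
R | 00000000100[.]
M halts after 22 transitions.

22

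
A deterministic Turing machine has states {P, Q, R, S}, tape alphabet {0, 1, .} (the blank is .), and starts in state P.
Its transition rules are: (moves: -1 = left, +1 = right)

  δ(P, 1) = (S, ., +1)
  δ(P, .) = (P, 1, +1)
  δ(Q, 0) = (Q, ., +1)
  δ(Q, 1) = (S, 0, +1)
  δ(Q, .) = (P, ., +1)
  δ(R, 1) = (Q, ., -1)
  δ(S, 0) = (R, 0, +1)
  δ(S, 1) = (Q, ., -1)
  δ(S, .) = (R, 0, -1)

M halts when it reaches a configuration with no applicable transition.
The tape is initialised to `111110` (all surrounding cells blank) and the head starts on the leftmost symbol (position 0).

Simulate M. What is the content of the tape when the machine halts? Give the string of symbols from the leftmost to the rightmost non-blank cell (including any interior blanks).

1.1.0

P | [1]11110.   read 1 → write ., move +1, go to S
S | .[1]1110.   read 1 → write ., move -1, go to Q
Q | [.].1110.   read . → write ., move +1, go to P
P | .[.]1110.   read . → write 1, move +1, go to P
P | .1[1]110.   read 1 → write ., move +1, go to S
S | .1.[1]10.   read 1 → write ., move -1, go to Q
Q | .1[.].10.   read . → write ., move +1, go to P
P | .1.[.]10.   read . → write 1, move +1, go to P
P | .1.1[1]0.   read 1 → write ., move +1, go to S
S | .1.1.[0].   read 0 → write 0, move +1, go to R
R | .1.1.0[.]
The non-blank tape span at halt is 1.1.0.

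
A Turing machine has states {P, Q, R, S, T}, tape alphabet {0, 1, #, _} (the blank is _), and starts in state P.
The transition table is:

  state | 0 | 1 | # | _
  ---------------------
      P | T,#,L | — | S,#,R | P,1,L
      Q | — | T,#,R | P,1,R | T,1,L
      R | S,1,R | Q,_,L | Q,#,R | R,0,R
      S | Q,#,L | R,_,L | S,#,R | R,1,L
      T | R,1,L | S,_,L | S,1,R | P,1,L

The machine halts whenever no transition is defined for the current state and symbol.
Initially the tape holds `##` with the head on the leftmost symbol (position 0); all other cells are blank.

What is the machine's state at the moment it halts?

P

state=P head=0 tape=[#]#__   (P,#)→(S,#,R)
state=S head=1 tape=#[#]__   (S,#)→(S,#,R)
state=S head=2 tape=##[_]_   (S,_)→(R,1,L)
state=R head=1 tape=#[#]1_   (R,#)→(Q,#,R)
state=Q head=2 tape=##[1]_   (Q,1)→(T,#,R)
state=T head=3 tape=###[_]   (T,_)→(P,1,L)
state=P head=2 tape=##[#]1   (P,#)→(S,#,R)
state=S head=3 tape=###[1]   (S,1)→(R,_,L)
state=R head=2 tape=##[#]_   (R,#)→(Q,#,R)
state=Q head=3 tape=###[_]   (Q,_)→(T,1,L)
state=T head=2 tape=##[#]1   (T,#)→(S,1,R)
state=S head=3 tape=##1[1]   (S,1)→(R,_,L)
state=R head=2 tape=##[1]_   (R,1)→(Q,_,L)
state=Q head=1 tape=#[#]__   (Q,#)→(P,1,R)
state=P head=2 tape=#1[_]_   (P,_)→(P,1,L)
state=P head=1 tape=#[1]1_
No transition is defined for (P, 1); M halts in state P.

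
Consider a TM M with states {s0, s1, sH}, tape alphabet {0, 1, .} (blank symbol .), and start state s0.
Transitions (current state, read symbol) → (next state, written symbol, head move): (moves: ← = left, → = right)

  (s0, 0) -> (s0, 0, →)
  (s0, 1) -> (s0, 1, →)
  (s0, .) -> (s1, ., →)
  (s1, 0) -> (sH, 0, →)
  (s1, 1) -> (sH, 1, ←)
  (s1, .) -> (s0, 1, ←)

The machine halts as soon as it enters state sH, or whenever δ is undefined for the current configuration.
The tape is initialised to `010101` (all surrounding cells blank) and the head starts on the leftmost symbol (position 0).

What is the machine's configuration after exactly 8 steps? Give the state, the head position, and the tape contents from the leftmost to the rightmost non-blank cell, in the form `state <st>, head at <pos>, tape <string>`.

state=s0 head=0 tape=[0]10101..   (s0,0)→(s0,0,→)
state=s0 head=1 tape=0[1]0101..   (s0,1)→(s0,1,→)
state=s0 head=2 tape=01[0]101..   (s0,0)→(s0,0,→)
state=s0 head=3 tape=010[1]01..   (s0,1)→(s0,1,→)
state=s0 head=4 tape=0101[0]1..   (s0,0)→(s0,0,→)
state=s0 head=5 tape=01010[1]..   (s0,1)→(s0,1,→)
state=s0 head=6 tape=010101[.].   (s0,.)→(s1,.,→)
state=s1 head=7 tape=010101.[.]   (s1,.)→(s0,1,←)
state=s0 head=6 tape=010101[.]1
After 8 steps: state s0, head at 6, tape 010101.1.

state s0, head at 6, tape 010101.1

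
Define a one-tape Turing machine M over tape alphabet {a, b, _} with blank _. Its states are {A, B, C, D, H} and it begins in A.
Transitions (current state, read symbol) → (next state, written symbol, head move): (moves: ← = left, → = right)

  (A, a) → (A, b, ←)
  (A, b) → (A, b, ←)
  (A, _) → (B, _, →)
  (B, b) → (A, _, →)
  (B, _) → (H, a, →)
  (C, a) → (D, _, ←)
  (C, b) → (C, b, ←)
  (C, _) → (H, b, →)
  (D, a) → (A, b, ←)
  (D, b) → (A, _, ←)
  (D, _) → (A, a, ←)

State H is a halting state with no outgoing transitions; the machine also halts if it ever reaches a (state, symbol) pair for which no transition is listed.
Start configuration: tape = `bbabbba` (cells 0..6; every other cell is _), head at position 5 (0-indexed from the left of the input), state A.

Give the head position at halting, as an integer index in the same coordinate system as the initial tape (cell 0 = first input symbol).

9

A | _bbabb[b]a___   read b → write b, move ←, go to A
A | _bbab[b]ba___   read b → write b, move ←, go to A
A | _bba[b]bba___   read b → write b, move ←, go to A
A | _bb[a]bbba___   read a → write b, move ←, go to A
A | _b[b]bbbba___   read b → write b, move ←, go to A
A | _[b]bbbbba___   read b → write b, move ←, go to A
A | [_]bbbbbba___   read _ → write _, move →, go to B
B | _[b]bbbbba___   read b → write _, move →, go to A
A | __[b]bbbba___   read b → write b, move ←, go to A
A | _[_]bbbbba___   read _ → write _, move →, go to B
B | __[b]bbbba___   read b → write _, move →, go to A
A | ___[b]bbba___   read b → write b, move ←, go to A
A | __[_]bbbba___   read _ → write _, move →, go to B
B | ___[b]bbba___   read b → write _, move →, go to A
A | ____[b]bba___   read b → write b, move ←, go to A
A | ___[_]bbba___   read _ → write _, move →, go to B
B | ____[b]bba___   read b → write _, move →, go to A
A | _____[b]ba___   read b → write b, move ←, go to A
A | ____[_]bba___   read _ → write _, move →, go to B
B | _____[b]ba___   read b → write _, move →, go to A
A | ______[b]a___   read b → write b, move ←, go to A
A | _____[_]ba___   read _ → write _, move →, go to B
B | ______[b]a___   read b → write _, move →, go to A
A | _______[a]___   read a → write b, move ←, go to A
A | ______[_]b___   read _ → write _, move →, go to B
B | _______[b]___   read b → write _, move →, go to A
A | ________[_]__   read _ → write _, move →, go to B
B | _________[_]_   read _ → write a, move →, go to H
H | _________a[_]
At halt the head is at cell 9.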